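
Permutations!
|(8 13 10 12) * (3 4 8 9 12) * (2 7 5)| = 30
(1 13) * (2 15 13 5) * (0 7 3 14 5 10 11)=(0 7 3 14 5 2 15 13 1 10 11)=[7, 10, 15, 14, 4, 2, 6, 3, 8, 9, 11, 0, 12, 1, 5, 13]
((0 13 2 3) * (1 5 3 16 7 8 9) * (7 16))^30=(16)(0 7 1)(2 9 3)(5 13 8)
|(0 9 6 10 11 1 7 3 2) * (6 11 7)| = |(0 9 11 1 6 10 7 3 2)| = 9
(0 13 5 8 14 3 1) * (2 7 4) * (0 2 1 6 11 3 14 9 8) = (14)(0 13 5)(1 2 7 4)(3 6 11)(8 9) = [13, 2, 7, 6, 1, 0, 11, 4, 9, 8, 10, 3, 12, 5, 14]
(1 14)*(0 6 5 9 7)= (0 6 5 9 7)(1 14)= [6, 14, 2, 3, 4, 9, 5, 0, 8, 7, 10, 11, 12, 13, 1]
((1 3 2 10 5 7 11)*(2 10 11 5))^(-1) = (1 11 2 10 3)(5 7)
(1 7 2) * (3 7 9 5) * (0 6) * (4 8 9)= (0 6)(1 4 8 9 5 3 7 2)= [6, 4, 1, 7, 8, 3, 0, 2, 9, 5]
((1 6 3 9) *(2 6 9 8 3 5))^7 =(1 9)(2 6 5)(3 8)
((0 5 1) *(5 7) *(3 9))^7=(0 1 5 7)(3 9)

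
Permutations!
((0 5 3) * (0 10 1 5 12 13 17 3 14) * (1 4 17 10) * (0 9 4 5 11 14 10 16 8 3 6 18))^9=(0 9 8 18 14 16 6 11 13 17 1 12 4 3)(5 10)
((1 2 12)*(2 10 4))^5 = ((1 10 4 2 12))^5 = (12)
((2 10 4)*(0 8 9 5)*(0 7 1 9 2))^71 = (0 8 2 10 4)(1 7 5 9) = ((0 8 2 10 4)(1 9 5 7))^71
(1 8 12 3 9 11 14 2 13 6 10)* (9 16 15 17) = (1 8 12 3 16 15 17 9 11 14 2 13 6 10) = [0, 8, 13, 16, 4, 5, 10, 7, 12, 11, 1, 14, 3, 6, 2, 17, 15, 9]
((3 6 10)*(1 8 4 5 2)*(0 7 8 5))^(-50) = ((0 7 8 4)(1 5 2)(3 6 10))^(-50) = (0 8)(1 5 2)(3 6 10)(4 7)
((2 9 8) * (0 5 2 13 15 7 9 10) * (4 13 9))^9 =((0 5 2 10)(4 13 15 7)(8 9))^9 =(0 5 2 10)(4 13 15 7)(8 9)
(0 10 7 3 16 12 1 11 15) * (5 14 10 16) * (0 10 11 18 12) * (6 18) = [16, 6, 2, 5, 4, 14, 18, 3, 8, 9, 7, 15, 1, 13, 11, 10, 0, 17, 12] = (0 16)(1 6 18 12)(3 5 14 11 15 10 7)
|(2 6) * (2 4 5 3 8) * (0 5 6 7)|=|(0 5 3 8 2 7)(4 6)|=6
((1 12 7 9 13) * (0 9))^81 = (0 1)(7 13)(9 12)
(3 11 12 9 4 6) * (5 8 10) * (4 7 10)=(3 11 12 9 7 10 5 8 4 6)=[0, 1, 2, 11, 6, 8, 3, 10, 4, 7, 5, 12, 9]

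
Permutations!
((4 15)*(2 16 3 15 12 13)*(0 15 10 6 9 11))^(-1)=(0 11 9 6 10 3 16 2 13 12 4 15)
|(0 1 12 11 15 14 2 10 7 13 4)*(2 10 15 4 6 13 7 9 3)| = 30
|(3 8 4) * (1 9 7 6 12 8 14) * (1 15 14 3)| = 14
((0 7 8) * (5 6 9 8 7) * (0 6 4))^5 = (0 4 5)(6 8 9) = ((0 5 4)(6 9 8))^5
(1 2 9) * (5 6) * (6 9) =(1 2 6 5 9) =[0, 2, 6, 3, 4, 9, 5, 7, 8, 1]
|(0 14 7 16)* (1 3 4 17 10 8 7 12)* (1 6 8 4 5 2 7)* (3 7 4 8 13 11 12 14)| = |(0 3 5 2 4 17 10 8 1 7 16)(6 13 11 12)| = 44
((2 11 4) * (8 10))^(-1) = (2 4 11)(8 10)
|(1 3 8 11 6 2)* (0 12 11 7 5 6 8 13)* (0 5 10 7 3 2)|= |(0 12 11 8 3 13 5 6)(1 2)(7 10)|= 8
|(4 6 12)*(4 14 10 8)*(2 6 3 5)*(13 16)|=|(2 6 12 14 10 8 4 3 5)(13 16)|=18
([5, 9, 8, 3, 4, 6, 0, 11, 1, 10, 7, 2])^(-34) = [6, 9, 8, 3, 4, 0, 5, 11, 1, 10, 7, 2]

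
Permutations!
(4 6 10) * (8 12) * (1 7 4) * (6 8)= (1 7 4 8 12 6 10)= [0, 7, 2, 3, 8, 5, 10, 4, 12, 9, 1, 11, 6]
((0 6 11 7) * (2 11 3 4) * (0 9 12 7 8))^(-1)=(0 8 11 2 4 3 6)(7 12 9)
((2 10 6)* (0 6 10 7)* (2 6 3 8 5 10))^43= (0 3 8 5 10 2 7)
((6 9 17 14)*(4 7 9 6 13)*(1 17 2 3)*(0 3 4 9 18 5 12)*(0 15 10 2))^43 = (0 3 1 17 14 13 9)(2 18 15 4 5 10 7 12)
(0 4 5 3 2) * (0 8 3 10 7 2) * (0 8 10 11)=(0 4 5 11)(2 10 7)(3 8)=[4, 1, 10, 8, 5, 11, 6, 2, 3, 9, 7, 0]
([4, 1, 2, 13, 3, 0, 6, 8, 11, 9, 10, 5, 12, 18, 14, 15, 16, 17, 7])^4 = (0 18 5 13 11 3 8 4 7)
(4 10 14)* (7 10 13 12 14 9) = (4 13 12 14)(7 10 9) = [0, 1, 2, 3, 13, 5, 6, 10, 8, 7, 9, 11, 14, 12, 4]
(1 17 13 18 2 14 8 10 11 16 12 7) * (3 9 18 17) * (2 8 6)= (1 3 9 18 8 10 11 16 12 7)(2 14 6)(13 17)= [0, 3, 14, 9, 4, 5, 2, 1, 10, 18, 11, 16, 7, 17, 6, 15, 12, 13, 8]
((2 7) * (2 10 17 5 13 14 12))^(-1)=(2 12 14 13 5 17 10 7)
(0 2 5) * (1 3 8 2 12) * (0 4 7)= [12, 3, 5, 8, 7, 4, 6, 0, 2, 9, 10, 11, 1]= (0 12 1 3 8 2 5 4 7)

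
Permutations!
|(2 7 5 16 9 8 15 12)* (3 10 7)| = 10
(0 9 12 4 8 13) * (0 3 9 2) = (0 2)(3 9 12 4 8 13) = [2, 1, 0, 9, 8, 5, 6, 7, 13, 12, 10, 11, 4, 3]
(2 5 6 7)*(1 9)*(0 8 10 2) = [8, 9, 5, 3, 4, 6, 7, 0, 10, 1, 2] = (0 8 10 2 5 6 7)(1 9)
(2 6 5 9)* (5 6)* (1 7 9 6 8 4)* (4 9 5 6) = (1 7 5 4)(2 6 8 9) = [0, 7, 6, 3, 1, 4, 8, 5, 9, 2]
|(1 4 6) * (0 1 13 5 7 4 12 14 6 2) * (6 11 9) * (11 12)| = 10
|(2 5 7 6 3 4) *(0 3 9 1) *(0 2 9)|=9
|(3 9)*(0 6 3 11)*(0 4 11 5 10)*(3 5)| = 4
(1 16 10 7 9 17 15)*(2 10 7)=(1 16 7 9 17 15)(2 10)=[0, 16, 10, 3, 4, 5, 6, 9, 8, 17, 2, 11, 12, 13, 14, 1, 7, 15]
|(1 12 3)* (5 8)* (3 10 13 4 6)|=|(1 12 10 13 4 6 3)(5 8)|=14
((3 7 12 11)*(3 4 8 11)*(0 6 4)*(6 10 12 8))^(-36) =(0 11 8 7 3 12 10) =((0 10 12 3 7 8 11)(4 6))^(-36)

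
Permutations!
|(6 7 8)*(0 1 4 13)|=12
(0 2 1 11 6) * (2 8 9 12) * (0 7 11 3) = (0 8 9 12 2 1 3)(6 7 11) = [8, 3, 1, 0, 4, 5, 7, 11, 9, 12, 10, 6, 2]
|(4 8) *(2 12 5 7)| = |(2 12 5 7)(4 8)| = 4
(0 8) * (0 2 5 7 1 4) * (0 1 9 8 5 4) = (0 5 7 9 8 2 4 1) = [5, 0, 4, 3, 1, 7, 6, 9, 2, 8]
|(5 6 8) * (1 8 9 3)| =6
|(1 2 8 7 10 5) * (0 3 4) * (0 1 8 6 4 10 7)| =20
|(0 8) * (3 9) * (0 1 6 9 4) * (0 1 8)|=|(1 6 9 3 4)|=5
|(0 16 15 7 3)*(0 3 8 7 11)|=|(0 16 15 11)(7 8)|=4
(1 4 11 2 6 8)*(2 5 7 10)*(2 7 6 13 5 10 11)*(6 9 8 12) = (1 4 2 13 5 9 8)(6 12)(7 11 10) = [0, 4, 13, 3, 2, 9, 12, 11, 1, 8, 7, 10, 6, 5]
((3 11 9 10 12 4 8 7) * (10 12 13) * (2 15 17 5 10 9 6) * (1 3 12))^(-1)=((1 3 11 6 2 15 17 5 10 13 9)(4 8 7 12))^(-1)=(1 9 13 10 5 17 15 2 6 11 3)(4 12 7 8)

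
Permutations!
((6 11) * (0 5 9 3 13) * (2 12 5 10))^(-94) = ((0 10 2 12 5 9 3 13)(6 11))^(-94) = (0 2 5 3)(9 13 10 12)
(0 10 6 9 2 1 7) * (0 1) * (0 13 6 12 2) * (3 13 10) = [3, 7, 10, 13, 4, 5, 9, 1, 8, 0, 12, 11, 2, 6] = (0 3 13 6 9)(1 7)(2 10 12)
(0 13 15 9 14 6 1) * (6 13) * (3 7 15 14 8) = [6, 0, 2, 7, 4, 5, 1, 15, 3, 8, 10, 11, 12, 14, 13, 9] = (0 6 1)(3 7 15 9 8)(13 14)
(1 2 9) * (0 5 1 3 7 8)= (0 5 1 2 9 3 7 8)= [5, 2, 9, 7, 4, 1, 6, 8, 0, 3]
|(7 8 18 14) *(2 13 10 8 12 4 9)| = |(2 13 10 8 18 14 7 12 4 9)| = 10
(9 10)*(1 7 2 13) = (1 7 2 13)(9 10) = [0, 7, 13, 3, 4, 5, 6, 2, 8, 10, 9, 11, 12, 1]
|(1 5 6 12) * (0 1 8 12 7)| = 10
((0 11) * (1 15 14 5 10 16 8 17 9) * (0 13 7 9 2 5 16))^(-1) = (0 10 5 2 17 8 16 14 15 1 9 7 13 11)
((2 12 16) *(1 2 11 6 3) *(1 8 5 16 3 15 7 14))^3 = (1 3 16 15)(2 8 11 7)(5 6 14 12)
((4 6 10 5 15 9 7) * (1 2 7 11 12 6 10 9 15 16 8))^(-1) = (1 8 16 5 10 4 7 2)(6 12 11 9)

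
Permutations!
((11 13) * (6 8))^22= ((6 8)(11 13))^22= (13)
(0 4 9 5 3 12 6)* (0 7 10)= (0 4 9 5 3 12 6 7 10)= [4, 1, 2, 12, 9, 3, 7, 10, 8, 5, 0, 11, 6]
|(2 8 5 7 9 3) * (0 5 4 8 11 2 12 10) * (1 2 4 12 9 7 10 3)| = 24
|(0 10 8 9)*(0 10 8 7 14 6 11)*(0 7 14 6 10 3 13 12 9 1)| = 12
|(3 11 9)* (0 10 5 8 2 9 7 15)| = |(0 10 5 8 2 9 3 11 7 15)| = 10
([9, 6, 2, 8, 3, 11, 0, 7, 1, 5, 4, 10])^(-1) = [6, 8, 2, 4, 10, 9, 1, 7, 3, 0, 11, 5]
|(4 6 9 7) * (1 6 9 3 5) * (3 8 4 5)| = |(1 6 8 4 9 7 5)| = 7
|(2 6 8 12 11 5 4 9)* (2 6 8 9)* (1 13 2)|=8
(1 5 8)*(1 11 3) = (1 5 8 11 3) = [0, 5, 2, 1, 4, 8, 6, 7, 11, 9, 10, 3]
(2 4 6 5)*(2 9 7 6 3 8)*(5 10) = (2 4 3 8)(5 9 7 6 10) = [0, 1, 4, 8, 3, 9, 10, 6, 2, 7, 5]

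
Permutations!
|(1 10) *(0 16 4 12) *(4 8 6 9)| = 14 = |(0 16 8 6 9 4 12)(1 10)|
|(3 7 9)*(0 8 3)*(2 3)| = |(0 8 2 3 7 9)| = 6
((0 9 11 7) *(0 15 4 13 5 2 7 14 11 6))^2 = (0 6 9)(2 15 13)(4 5 7) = ((0 9 6)(2 7 15 4 13 5)(11 14))^2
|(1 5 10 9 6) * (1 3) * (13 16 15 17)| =12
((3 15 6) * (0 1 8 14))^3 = ((0 1 8 14)(3 15 6))^3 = (15)(0 14 8 1)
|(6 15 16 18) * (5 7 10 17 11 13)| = 12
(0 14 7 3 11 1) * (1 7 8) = (0 14 8 1)(3 11 7) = [14, 0, 2, 11, 4, 5, 6, 3, 1, 9, 10, 7, 12, 13, 8]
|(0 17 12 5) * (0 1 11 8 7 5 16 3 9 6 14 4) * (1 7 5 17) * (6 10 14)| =14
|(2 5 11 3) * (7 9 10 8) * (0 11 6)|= 12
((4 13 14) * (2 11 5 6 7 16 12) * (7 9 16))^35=((2 11 5 6 9 16 12)(4 13 14))^35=(16)(4 14 13)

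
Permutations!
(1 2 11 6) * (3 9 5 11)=(1 2 3 9 5 11 6)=[0, 2, 3, 9, 4, 11, 1, 7, 8, 5, 10, 6]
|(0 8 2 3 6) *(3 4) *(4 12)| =7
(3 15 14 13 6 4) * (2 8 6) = [0, 1, 8, 15, 3, 5, 4, 7, 6, 9, 10, 11, 12, 2, 13, 14] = (2 8 6 4 3 15 14 13)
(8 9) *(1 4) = [0, 4, 2, 3, 1, 5, 6, 7, 9, 8] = (1 4)(8 9)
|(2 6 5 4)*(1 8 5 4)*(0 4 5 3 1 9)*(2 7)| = |(0 4 7 2 6 5 9)(1 8 3)| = 21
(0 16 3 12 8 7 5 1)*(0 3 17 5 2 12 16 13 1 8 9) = (0 13 1 3 16 17 5 8 7 2 12 9) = [13, 3, 12, 16, 4, 8, 6, 2, 7, 0, 10, 11, 9, 1, 14, 15, 17, 5]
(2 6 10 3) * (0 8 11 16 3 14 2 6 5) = [8, 1, 5, 6, 4, 0, 10, 7, 11, 9, 14, 16, 12, 13, 2, 15, 3] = (0 8 11 16 3 6 10 14 2 5)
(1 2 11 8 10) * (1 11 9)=[0, 2, 9, 3, 4, 5, 6, 7, 10, 1, 11, 8]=(1 2 9)(8 10 11)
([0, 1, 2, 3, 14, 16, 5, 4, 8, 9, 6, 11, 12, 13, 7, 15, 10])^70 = (4 14 7)(5 10)(6 16)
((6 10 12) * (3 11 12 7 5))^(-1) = ((3 11 12 6 10 7 5))^(-1) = (3 5 7 10 6 12 11)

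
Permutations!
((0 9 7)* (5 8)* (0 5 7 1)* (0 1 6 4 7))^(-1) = (0 8 5 7 4 6 9)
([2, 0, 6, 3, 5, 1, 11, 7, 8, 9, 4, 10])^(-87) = [2, 0, 6, 3, 5, 1, 11, 7, 8, 9, 4, 10]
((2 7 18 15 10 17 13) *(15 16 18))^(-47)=(2 7 15 10 17 13)(16 18)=((2 7 15 10 17 13)(16 18))^(-47)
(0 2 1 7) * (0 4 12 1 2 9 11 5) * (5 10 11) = (0 9 5)(1 7 4 12)(10 11) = [9, 7, 2, 3, 12, 0, 6, 4, 8, 5, 11, 10, 1]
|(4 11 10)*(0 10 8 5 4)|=|(0 10)(4 11 8 5)|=4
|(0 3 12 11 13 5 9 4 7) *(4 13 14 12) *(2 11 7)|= |(0 3 4 2 11 14 12 7)(5 9 13)|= 24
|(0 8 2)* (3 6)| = |(0 8 2)(3 6)| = 6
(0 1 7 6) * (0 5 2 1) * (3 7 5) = (1 5 2)(3 7 6) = [0, 5, 1, 7, 4, 2, 3, 6]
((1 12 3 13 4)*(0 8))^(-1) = (0 8)(1 4 13 3 12)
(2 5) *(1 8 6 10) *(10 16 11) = (1 8 6 16 11 10)(2 5) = [0, 8, 5, 3, 4, 2, 16, 7, 6, 9, 1, 10, 12, 13, 14, 15, 11]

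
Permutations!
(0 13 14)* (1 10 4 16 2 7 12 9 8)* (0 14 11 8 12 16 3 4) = (0 13 11 8 1 10)(2 7 16)(3 4)(9 12) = [13, 10, 7, 4, 3, 5, 6, 16, 1, 12, 0, 8, 9, 11, 14, 15, 2]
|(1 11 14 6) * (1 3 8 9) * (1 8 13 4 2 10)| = 18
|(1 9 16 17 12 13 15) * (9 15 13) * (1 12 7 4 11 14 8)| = 11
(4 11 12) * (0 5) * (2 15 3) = (0 5)(2 15 3)(4 11 12) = [5, 1, 15, 2, 11, 0, 6, 7, 8, 9, 10, 12, 4, 13, 14, 3]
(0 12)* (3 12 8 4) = (0 8 4 3 12) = [8, 1, 2, 12, 3, 5, 6, 7, 4, 9, 10, 11, 0]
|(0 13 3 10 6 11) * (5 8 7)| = 6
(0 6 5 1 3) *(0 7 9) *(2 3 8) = [6, 8, 3, 7, 4, 1, 5, 9, 2, 0] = (0 6 5 1 8 2 3 7 9)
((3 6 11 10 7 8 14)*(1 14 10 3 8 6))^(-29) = ((1 14 8 10 7 6 11 3))^(-29) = (1 10 11 14 7 3 8 6)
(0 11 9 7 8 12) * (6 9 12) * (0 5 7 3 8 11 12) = (0 12 5 7 11)(3 8 6 9) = [12, 1, 2, 8, 4, 7, 9, 11, 6, 3, 10, 0, 5]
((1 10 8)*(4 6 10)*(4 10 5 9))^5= ((1 10 8)(4 6 5 9))^5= (1 8 10)(4 6 5 9)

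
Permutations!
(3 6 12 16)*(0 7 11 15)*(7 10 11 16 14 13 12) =(0 10 11 15)(3 6 7 16)(12 14 13) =[10, 1, 2, 6, 4, 5, 7, 16, 8, 9, 11, 15, 14, 12, 13, 0, 3]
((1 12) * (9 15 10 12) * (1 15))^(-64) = ((1 9)(10 12 15))^(-64) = (10 15 12)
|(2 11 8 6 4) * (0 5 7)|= 15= |(0 5 7)(2 11 8 6 4)|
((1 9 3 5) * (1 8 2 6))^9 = (1 3 8 6 9 5 2)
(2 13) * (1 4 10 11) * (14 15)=(1 4 10 11)(2 13)(14 15)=[0, 4, 13, 3, 10, 5, 6, 7, 8, 9, 11, 1, 12, 2, 15, 14]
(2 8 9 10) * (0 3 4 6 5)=(0 3 4 6 5)(2 8 9 10)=[3, 1, 8, 4, 6, 0, 5, 7, 9, 10, 2]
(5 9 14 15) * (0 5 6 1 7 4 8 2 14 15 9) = (0 5)(1 7 4 8 2 14 9 15 6) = [5, 7, 14, 3, 8, 0, 1, 4, 2, 15, 10, 11, 12, 13, 9, 6]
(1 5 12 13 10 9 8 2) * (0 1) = (0 1 5 12 13 10 9 8 2) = [1, 5, 0, 3, 4, 12, 6, 7, 2, 8, 9, 11, 13, 10]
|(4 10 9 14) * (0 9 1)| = 6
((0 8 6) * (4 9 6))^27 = (0 4 6 8 9)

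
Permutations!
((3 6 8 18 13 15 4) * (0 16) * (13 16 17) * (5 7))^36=(0 6 13 18 4)(3 17 8 15 16)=((0 17 13 15 4 3 6 8 18 16)(5 7))^36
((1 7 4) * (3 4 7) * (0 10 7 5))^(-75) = (0 10 7 5)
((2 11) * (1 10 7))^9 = ((1 10 7)(2 11))^9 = (2 11)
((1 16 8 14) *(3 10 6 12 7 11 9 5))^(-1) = (1 14 8 16)(3 5 9 11 7 12 6 10)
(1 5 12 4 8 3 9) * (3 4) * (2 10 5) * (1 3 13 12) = [0, 2, 10, 9, 8, 1, 6, 7, 4, 3, 5, 11, 13, 12] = (1 2 10 5)(3 9)(4 8)(12 13)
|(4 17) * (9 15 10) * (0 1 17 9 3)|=|(0 1 17 4 9 15 10 3)|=8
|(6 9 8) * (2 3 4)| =3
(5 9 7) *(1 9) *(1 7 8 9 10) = (1 10)(5 7)(8 9) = [0, 10, 2, 3, 4, 7, 6, 5, 9, 8, 1]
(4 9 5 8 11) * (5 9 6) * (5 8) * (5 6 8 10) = (4 8 11)(5 6 10) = [0, 1, 2, 3, 8, 6, 10, 7, 11, 9, 5, 4]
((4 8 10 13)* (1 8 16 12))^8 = ((1 8 10 13 4 16 12))^8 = (1 8 10 13 4 16 12)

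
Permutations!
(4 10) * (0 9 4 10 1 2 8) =(10)(0 9 4 1 2 8) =[9, 2, 8, 3, 1, 5, 6, 7, 0, 4, 10]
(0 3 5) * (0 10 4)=(0 3 5 10 4)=[3, 1, 2, 5, 0, 10, 6, 7, 8, 9, 4]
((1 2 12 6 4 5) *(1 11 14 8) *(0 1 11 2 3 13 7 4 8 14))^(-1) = ((14)(0 1 3 13 7 4 5 2 12 6 8 11))^(-1) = (14)(0 11 8 6 12 2 5 4 7 13 3 1)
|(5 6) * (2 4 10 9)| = 4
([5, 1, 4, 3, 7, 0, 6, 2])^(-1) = (0 5)(2 7 4)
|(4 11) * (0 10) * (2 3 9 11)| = 10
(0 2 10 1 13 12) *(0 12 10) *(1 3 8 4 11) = (0 2)(1 13 10 3 8 4 11) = [2, 13, 0, 8, 11, 5, 6, 7, 4, 9, 3, 1, 12, 10]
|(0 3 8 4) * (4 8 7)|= 4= |(8)(0 3 7 4)|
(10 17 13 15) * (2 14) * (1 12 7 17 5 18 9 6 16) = (1 12 7 17 13 15 10 5 18 9 6 16)(2 14) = [0, 12, 14, 3, 4, 18, 16, 17, 8, 6, 5, 11, 7, 15, 2, 10, 1, 13, 9]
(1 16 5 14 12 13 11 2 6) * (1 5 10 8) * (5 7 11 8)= (1 16 10 5 14 12 13 8)(2 6 7 11)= [0, 16, 6, 3, 4, 14, 7, 11, 1, 9, 5, 2, 13, 8, 12, 15, 10]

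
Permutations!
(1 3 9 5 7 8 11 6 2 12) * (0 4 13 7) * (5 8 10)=(0 4 13 7 10 5)(1 3 9 8 11 6 2 12)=[4, 3, 12, 9, 13, 0, 2, 10, 11, 8, 5, 6, 1, 7]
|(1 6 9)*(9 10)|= 4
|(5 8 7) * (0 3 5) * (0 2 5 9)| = |(0 3 9)(2 5 8 7)| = 12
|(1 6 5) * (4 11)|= |(1 6 5)(4 11)|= 6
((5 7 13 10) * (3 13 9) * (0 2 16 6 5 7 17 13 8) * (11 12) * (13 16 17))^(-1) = (0 8 3 9 7 10 13 5 6 16 17 2)(11 12)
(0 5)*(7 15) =(0 5)(7 15) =[5, 1, 2, 3, 4, 0, 6, 15, 8, 9, 10, 11, 12, 13, 14, 7]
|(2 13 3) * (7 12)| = 6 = |(2 13 3)(7 12)|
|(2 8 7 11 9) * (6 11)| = 6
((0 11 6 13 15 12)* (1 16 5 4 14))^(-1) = (0 12 15 13 6 11)(1 14 4 5 16)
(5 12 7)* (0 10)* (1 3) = [10, 3, 2, 1, 4, 12, 6, 5, 8, 9, 0, 11, 7] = (0 10)(1 3)(5 12 7)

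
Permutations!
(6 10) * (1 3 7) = (1 3 7)(6 10) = [0, 3, 2, 7, 4, 5, 10, 1, 8, 9, 6]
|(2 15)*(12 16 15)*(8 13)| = |(2 12 16 15)(8 13)| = 4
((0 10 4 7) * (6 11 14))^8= (6 14 11)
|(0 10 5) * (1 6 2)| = |(0 10 5)(1 6 2)| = 3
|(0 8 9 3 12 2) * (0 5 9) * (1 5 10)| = |(0 8)(1 5 9 3 12 2 10)| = 14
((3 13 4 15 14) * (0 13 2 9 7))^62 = ((0 13 4 15 14 3 2 9 7))^62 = (0 7 9 2 3 14 15 4 13)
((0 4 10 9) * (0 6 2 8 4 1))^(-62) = ((0 1)(2 8 4 10 9 6))^(-62) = (2 9 4)(6 10 8)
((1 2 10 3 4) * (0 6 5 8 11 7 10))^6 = ((0 6 5 8 11 7 10 3 4 1 2))^6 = (0 10 6 3 5 4 8 1 11 2 7)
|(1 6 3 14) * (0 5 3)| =6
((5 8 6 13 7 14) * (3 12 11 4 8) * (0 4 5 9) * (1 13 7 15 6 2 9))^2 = ((0 4 8 2 9)(1 13 15 6 7 14)(3 12 11 5))^2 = (0 8 9 4 2)(1 15 7)(3 11)(5 12)(6 14 13)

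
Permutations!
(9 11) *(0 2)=(0 2)(9 11)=[2, 1, 0, 3, 4, 5, 6, 7, 8, 11, 10, 9]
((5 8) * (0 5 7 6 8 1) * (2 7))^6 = (2 6)(7 8)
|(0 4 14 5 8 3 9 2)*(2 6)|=|(0 4 14 5 8 3 9 6 2)|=9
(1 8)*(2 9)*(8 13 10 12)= (1 13 10 12 8)(2 9)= [0, 13, 9, 3, 4, 5, 6, 7, 1, 2, 12, 11, 8, 10]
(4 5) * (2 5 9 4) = (2 5)(4 9) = [0, 1, 5, 3, 9, 2, 6, 7, 8, 4]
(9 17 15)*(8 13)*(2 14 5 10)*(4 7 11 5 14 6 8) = (2 6 8 13 4 7 11 5 10)(9 17 15) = [0, 1, 6, 3, 7, 10, 8, 11, 13, 17, 2, 5, 12, 4, 14, 9, 16, 15]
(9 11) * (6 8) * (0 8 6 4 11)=[8, 1, 2, 3, 11, 5, 6, 7, 4, 0, 10, 9]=(0 8 4 11 9)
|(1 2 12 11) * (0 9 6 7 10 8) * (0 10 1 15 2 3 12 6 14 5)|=8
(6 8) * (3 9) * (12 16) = (3 9)(6 8)(12 16) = [0, 1, 2, 9, 4, 5, 8, 7, 6, 3, 10, 11, 16, 13, 14, 15, 12]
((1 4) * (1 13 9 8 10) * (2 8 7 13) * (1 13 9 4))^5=(13)(7 9)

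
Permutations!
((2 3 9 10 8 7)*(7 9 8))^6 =(10)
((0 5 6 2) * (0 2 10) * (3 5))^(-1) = (0 10 6 5 3)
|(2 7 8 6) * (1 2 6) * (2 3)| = |(1 3 2 7 8)| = 5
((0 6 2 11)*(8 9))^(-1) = (0 11 2 6)(8 9)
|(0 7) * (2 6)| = |(0 7)(2 6)| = 2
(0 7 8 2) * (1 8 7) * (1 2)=(0 2)(1 8)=[2, 8, 0, 3, 4, 5, 6, 7, 1]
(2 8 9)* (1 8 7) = [0, 8, 7, 3, 4, 5, 6, 1, 9, 2] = (1 8 9 2 7)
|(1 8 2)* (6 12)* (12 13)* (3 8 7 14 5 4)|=24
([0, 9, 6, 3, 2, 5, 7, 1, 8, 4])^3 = [0, 2, 1, 3, 7, 5, 9, 4, 8, 6]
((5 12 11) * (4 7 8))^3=(12)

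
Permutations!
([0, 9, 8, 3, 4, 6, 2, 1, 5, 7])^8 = [0, 7, 2, 3, 4, 5, 6, 9, 8, 1]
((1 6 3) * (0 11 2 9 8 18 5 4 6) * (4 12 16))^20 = (0 12 11 16 2 4 9 6 8 3 18 1 5)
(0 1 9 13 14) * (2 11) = (0 1 9 13 14)(2 11) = [1, 9, 11, 3, 4, 5, 6, 7, 8, 13, 10, 2, 12, 14, 0]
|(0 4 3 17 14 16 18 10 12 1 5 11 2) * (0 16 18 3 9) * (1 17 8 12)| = 12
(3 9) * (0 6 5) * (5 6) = (0 5)(3 9) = [5, 1, 2, 9, 4, 0, 6, 7, 8, 3]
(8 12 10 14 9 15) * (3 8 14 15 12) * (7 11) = (3 8)(7 11)(9 12 10 15 14) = [0, 1, 2, 8, 4, 5, 6, 11, 3, 12, 15, 7, 10, 13, 9, 14]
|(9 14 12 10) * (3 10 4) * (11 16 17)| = |(3 10 9 14 12 4)(11 16 17)| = 6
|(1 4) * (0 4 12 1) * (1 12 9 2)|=6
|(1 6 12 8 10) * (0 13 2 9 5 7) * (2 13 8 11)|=|(13)(0 8 10 1 6 12 11 2 9 5 7)|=11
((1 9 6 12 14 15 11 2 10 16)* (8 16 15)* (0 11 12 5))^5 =((0 11 2 10 15 12 14 8 16 1 9 6 5))^5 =(0 12 9 2 8 5 15 1 11 14 6 10 16)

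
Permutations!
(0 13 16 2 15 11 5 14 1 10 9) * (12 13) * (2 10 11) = (0 12 13 16 10 9)(1 11 5 14)(2 15) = [12, 11, 15, 3, 4, 14, 6, 7, 8, 0, 9, 5, 13, 16, 1, 2, 10]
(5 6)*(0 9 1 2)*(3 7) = [9, 2, 0, 7, 4, 6, 5, 3, 8, 1] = (0 9 1 2)(3 7)(5 6)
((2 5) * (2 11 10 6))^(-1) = ((2 5 11 10 6))^(-1) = (2 6 10 11 5)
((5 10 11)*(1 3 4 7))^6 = (11)(1 4)(3 7)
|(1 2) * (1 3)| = 3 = |(1 2 3)|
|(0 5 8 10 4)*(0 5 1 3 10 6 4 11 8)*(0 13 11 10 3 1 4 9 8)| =15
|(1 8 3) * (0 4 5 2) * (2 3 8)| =6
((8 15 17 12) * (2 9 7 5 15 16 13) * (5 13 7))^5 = (2 12)(5 16)(7 15)(8 9)(13 17)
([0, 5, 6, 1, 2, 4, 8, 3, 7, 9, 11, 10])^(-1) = [0, 3, 4, 7, 5, 1, 2, 8, 6, 9, 11, 10]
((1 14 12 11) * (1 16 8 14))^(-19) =((8 14 12 11 16))^(-19) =(8 14 12 11 16)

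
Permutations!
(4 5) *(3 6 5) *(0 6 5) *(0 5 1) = (0 6 5 4 3 1) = [6, 0, 2, 1, 3, 4, 5]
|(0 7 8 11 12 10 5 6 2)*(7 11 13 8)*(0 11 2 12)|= |(0 2 11)(5 6 12 10)(8 13)|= 12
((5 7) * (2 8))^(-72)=((2 8)(5 7))^(-72)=(8)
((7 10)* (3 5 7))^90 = (3 7)(5 10)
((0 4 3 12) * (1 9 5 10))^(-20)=((0 4 3 12)(1 9 5 10))^(-20)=(12)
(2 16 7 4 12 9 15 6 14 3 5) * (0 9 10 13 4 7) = (0 9 15 6 14 3 5 2 16)(4 12 10 13) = [9, 1, 16, 5, 12, 2, 14, 7, 8, 15, 13, 11, 10, 4, 3, 6, 0]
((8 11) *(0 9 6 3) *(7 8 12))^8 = ((0 9 6 3)(7 8 11 12))^8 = (12)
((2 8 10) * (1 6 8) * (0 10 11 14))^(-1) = (0 14 11 8 6 1 2 10)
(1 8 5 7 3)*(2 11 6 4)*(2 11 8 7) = (1 7 3)(2 8 5)(4 11 6) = [0, 7, 8, 1, 11, 2, 4, 3, 5, 9, 10, 6]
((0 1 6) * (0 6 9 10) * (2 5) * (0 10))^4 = (10)(0 1 9)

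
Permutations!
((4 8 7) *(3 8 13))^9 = (3 13 4 7 8)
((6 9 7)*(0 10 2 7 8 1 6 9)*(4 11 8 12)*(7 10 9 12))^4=(0 4 6 12 1 7 8 9 11)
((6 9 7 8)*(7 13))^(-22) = (6 7 9 8 13)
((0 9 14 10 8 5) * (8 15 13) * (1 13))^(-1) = ((0 9 14 10 15 1 13 8 5))^(-1) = (0 5 8 13 1 15 10 14 9)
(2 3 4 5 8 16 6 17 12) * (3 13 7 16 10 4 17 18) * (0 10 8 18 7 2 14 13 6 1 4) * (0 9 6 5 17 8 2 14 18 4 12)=[10, 12, 5, 8, 17, 4, 7, 16, 2, 6, 9, 11, 18, 14, 13, 15, 1, 0, 3]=(0 10 9 6 7 16 1 12 18 3 8 2 5 4 17)(13 14)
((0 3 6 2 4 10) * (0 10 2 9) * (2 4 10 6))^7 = ((0 3 2 10 6 9))^7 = (0 3 2 10 6 9)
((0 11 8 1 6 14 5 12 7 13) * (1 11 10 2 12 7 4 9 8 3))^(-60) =(14)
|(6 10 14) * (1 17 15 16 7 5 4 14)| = 10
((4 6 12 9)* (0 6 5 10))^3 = (0 9 10 12 5 6 4)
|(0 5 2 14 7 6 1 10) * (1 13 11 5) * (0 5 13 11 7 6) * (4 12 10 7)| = 9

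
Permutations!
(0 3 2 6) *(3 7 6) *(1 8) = [7, 8, 3, 2, 4, 5, 0, 6, 1] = (0 7 6)(1 8)(2 3)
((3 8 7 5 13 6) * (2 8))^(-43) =(2 3 6 13 5 7 8)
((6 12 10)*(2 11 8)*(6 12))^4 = (12)(2 11 8)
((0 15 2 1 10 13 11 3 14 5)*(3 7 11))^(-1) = ((0 15 2 1 10 13 3 14 5)(7 11))^(-1) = (0 5 14 3 13 10 1 2 15)(7 11)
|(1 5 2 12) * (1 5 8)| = 6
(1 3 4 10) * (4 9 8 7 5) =(1 3 9 8 7 5 4 10) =[0, 3, 2, 9, 10, 4, 6, 5, 7, 8, 1]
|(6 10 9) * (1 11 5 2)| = |(1 11 5 2)(6 10 9)| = 12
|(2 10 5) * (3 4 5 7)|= |(2 10 7 3 4 5)|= 6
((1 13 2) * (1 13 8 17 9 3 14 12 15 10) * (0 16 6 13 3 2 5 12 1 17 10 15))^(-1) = (0 12 5 13 6 16)(1 14 3 2 9 17 10 8)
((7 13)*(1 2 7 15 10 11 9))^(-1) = (1 9 11 10 15 13 7 2)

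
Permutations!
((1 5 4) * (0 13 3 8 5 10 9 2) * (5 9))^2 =(0 3 9)(1 5)(2 13 8)(4 10) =((0 13 3 8 9 2)(1 10 5 4))^2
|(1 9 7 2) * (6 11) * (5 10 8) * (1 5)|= |(1 9 7 2 5 10 8)(6 11)|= 14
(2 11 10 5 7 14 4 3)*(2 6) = (2 11 10 5 7 14 4 3 6) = [0, 1, 11, 6, 3, 7, 2, 14, 8, 9, 5, 10, 12, 13, 4]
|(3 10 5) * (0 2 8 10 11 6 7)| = 9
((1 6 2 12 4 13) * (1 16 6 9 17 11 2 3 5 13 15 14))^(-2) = ((1 9 17 11 2 12 4 15 14)(3 5 13 16 6))^(-2) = (1 15 12 11 9 14 4 2 17)(3 16 5 6 13)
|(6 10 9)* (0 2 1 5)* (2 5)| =|(0 5)(1 2)(6 10 9)| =6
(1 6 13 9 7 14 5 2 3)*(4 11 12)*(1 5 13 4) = (1 6 4 11 12)(2 3 5)(7 14 13 9) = [0, 6, 3, 5, 11, 2, 4, 14, 8, 7, 10, 12, 1, 9, 13]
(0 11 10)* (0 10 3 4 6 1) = (0 11 3 4 6 1) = [11, 0, 2, 4, 6, 5, 1, 7, 8, 9, 10, 3]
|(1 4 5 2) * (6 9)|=|(1 4 5 2)(6 9)|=4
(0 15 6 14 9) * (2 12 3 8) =(0 15 6 14 9)(2 12 3 8) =[15, 1, 12, 8, 4, 5, 14, 7, 2, 0, 10, 11, 3, 13, 9, 6]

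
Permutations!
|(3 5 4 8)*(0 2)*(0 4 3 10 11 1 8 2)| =|(1 8 10 11)(2 4)(3 5)| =4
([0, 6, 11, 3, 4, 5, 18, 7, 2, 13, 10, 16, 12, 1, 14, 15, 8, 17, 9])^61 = [0, 6, 11, 3, 4, 5, 18, 7, 2, 13, 10, 16, 12, 1, 14, 15, 8, 17, 9]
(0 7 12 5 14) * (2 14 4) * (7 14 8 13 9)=[14, 1, 8, 3, 2, 4, 6, 12, 13, 7, 10, 11, 5, 9, 0]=(0 14)(2 8 13 9 7 12 5 4)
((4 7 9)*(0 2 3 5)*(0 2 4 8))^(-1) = (0 8 9 7 4)(2 5 3)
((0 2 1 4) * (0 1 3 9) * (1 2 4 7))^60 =(9)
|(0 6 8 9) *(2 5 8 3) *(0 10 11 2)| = 6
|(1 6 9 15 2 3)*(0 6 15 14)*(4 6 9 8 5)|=12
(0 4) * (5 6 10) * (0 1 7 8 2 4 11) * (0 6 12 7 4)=(0 11 6 10 5 12 7 8 2)(1 4)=[11, 4, 0, 3, 1, 12, 10, 8, 2, 9, 5, 6, 7]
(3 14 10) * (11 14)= (3 11 14 10)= [0, 1, 2, 11, 4, 5, 6, 7, 8, 9, 3, 14, 12, 13, 10]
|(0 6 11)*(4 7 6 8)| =6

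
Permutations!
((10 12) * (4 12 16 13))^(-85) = (16)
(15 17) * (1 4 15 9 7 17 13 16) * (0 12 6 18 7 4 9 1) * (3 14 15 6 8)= [12, 9, 2, 14, 6, 5, 18, 17, 3, 4, 10, 11, 8, 16, 15, 13, 0, 1, 7]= (0 12 8 3 14 15 13 16)(1 9 4 6 18 7 17)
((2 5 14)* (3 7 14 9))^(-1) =(2 14 7 3 9 5)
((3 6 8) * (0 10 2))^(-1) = (0 2 10)(3 8 6)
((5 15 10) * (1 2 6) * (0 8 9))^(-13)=(0 9 8)(1 6 2)(5 10 15)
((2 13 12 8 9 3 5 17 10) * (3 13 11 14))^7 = ((2 11 14 3 5 17 10)(8 9 13 12))^7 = (17)(8 12 13 9)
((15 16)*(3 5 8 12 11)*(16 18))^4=((3 5 8 12 11)(15 18 16))^4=(3 11 12 8 5)(15 18 16)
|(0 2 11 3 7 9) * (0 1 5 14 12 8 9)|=|(0 2 11 3 7)(1 5 14 12 8 9)|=30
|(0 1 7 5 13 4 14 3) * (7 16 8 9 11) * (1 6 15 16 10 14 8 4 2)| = 16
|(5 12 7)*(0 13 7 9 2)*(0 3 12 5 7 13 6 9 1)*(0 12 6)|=4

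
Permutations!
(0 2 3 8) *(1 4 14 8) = [2, 4, 3, 1, 14, 5, 6, 7, 0, 9, 10, 11, 12, 13, 8] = (0 2 3 1 4 14 8)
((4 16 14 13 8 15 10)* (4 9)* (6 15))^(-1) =((4 16 14 13 8 6 15 10 9))^(-1) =(4 9 10 15 6 8 13 14 16)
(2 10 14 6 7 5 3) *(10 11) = (2 11 10 14 6 7 5 3) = [0, 1, 11, 2, 4, 3, 7, 5, 8, 9, 14, 10, 12, 13, 6]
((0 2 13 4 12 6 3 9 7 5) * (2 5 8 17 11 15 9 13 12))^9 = ((0 5)(2 12 6 3 13 4)(7 8 17 11 15 9))^9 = (0 5)(2 3)(4 6)(7 11)(8 15)(9 17)(12 13)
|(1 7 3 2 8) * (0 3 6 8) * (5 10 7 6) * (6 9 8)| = |(0 3 2)(1 9 8)(5 10 7)| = 3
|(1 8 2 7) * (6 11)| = 4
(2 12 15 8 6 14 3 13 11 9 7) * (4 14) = (2 12 15 8 6 4 14 3 13 11 9 7) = [0, 1, 12, 13, 14, 5, 4, 2, 6, 7, 10, 9, 15, 11, 3, 8]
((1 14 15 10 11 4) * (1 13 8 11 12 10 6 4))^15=((1 14 15 6 4 13 8 11)(10 12))^15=(1 11 8 13 4 6 15 14)(10 12)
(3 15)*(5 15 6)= (3 6 5 15)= [0, 1, 2, 6, 4, 15, 5, 7, 8, 9, 10, 11, 12, 13, 14, 3]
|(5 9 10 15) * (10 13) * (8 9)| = 6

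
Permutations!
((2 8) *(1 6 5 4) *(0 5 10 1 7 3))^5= (1 10 6)(2 8)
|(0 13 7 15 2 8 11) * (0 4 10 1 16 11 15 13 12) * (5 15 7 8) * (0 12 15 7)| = 35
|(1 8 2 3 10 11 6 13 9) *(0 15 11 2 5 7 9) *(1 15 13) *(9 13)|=|(0 9 15 11 6 1 8 5 7 13)(2 3 10)|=30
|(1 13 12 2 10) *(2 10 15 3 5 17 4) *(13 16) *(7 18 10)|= 42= |(1 16 13 12 7 18 10)(2 15 3 5 17 4)|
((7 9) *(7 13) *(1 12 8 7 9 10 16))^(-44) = (1 10 8)(7 12 16)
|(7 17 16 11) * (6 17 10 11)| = 3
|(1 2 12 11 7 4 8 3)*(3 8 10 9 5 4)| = |(1 2 12 11 7 3)(4 10 9 5)| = 12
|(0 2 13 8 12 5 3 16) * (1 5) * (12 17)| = 10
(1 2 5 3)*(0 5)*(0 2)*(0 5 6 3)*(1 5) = (0 6 3 5) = [6, 1, 2, 5, 4, 0, 3]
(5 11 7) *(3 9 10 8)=[0, 1, 2, 9, 4, 11, 6, 5, 3, 10, 8, 7]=(3 9 10 8)(5 11 7)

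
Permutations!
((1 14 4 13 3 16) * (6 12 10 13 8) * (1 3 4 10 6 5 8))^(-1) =((1 14 10 13 4)(3 16)(5 8)(6 12))^(-1) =(1 4 13 10 14)(3 16)(5 8)(6 12)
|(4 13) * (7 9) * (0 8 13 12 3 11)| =|(0 8 13 4 12 3 11)(7 9)| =14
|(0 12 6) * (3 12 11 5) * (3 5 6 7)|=|(0 11 6)(3 12 7)|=3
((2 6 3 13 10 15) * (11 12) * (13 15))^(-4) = ((2 6 3 15)(10 13)(11 12))^(-4) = (15)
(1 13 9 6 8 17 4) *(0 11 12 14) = (0 11 12 14)(1 13 9 6 8 17 4) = [11, 13, 2, 3, 1, 5, 8, 7, 17, 6, 10, 12, 14, 9, 0, 15, 16, 4]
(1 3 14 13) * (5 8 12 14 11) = (1 3 11 5 8 12 14 13) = [0, 3, 2, 11, 4, 8, 6, 7, 12, 9, 10, 5, 14, 1, 13]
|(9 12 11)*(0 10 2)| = 3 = |(0 10 2)(9 12 11)|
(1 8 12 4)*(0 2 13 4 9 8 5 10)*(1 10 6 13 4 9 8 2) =(0 1 5 6 13 9 2 4 10)(8 12) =[1, 5, 4, 3, 10, 6, 13, 7, 12, 2, 0, 11, 8, 9]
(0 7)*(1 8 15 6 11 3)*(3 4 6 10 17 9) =(0 7)(1 8 15 10 17 9 3)(4 6 11) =[7, 8, 2, 1, 6, 5, 11, 0, 15, 3, 17, 4, 12, 13, 14, 10, 16, 9]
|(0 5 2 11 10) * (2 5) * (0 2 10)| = |(0 10 2 11)| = 4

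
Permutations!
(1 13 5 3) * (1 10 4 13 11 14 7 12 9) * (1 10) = [0, 11, 2, 1, 13, 3, 6, 12, 8, 10, 4, 14, 9, 5, 7] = (1 11 14 7 12 9 10 4 13 5 3)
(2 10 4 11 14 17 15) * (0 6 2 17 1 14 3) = [6, 14, 10, 0, 11, 5, 2, 7, 8, 9, 4, 3, 12, 13, 1, 17, 16, 15] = (0 6 2 10 4 11 3)(1 14)(15 17)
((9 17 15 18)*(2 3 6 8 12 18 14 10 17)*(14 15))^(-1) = ((2 3 6 8 12 18 9)(10 17 14))^(-1) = (2 9 18 12 8 6 3)(10 14 17)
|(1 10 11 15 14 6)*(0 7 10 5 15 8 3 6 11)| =|(0 7 10)(1 5 15 14 11 8 3 6)| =24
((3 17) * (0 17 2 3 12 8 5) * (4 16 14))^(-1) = ((0 17 12 8 5)(2 3)(4 16 14))^(-1) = (0 5 8 12 17)(2 3)(4 14 16)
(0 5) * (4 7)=[5, 1, 2, 3, 7, 0, 6, 4]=(0 5)(4 7)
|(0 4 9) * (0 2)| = 4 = |(0 4 9 2)|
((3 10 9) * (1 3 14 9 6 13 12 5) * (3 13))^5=((1 13 12 5)(3 10 6)(9 14))^5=(1 13 12 5)(3 6 10)(9 14)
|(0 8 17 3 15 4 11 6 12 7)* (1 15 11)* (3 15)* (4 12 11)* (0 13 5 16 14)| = 30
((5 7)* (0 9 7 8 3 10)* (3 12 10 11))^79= ((0 9 7 5 8 12 10)(3 11))^79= (0 7 8 10 9 5 12)(3 11)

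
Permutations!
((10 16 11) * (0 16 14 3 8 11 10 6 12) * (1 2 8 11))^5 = ((0 16 10 14 3 11 6 12)(1 2 8))^5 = (0 11 10 12 3 16 6 14)(1 8 2)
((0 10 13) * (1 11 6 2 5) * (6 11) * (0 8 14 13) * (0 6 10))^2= (1 6 5 10 2)(8 13 14)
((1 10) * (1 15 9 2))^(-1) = (1 2 9 15 10)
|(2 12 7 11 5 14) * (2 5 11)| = |(2 12 7)(5 14)| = 6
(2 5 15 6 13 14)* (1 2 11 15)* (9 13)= [0, 2, 5, 3, 4, 1, 9, 7, 8, 13, 10, 15, 12, 14, 11, 6]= (1 2 5)(6 9 13 14 11 15)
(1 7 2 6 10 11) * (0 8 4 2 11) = (0 8 4 2 6 10)(1 7 11) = [8, 7, 6, 3, 2, 5, 10, 11, 4, 9, 0, 1]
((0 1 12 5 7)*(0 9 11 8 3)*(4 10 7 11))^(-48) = (0 1 12 5 11 8 3)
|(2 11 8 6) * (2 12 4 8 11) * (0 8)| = |(0 8 6 12 4)| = 5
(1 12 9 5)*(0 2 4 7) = (0 2 4 7)(1 12 9 5) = [2, 12, 4, 3, 7, 1, 6, 0, 8, 5, 10, 11, 9]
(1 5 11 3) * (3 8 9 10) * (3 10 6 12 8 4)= (1 5 11 4 3)(6 12 8 9)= [0, 5, 2, 1, 3, 11, 12, 7, 9, 6, 10, 4, 8]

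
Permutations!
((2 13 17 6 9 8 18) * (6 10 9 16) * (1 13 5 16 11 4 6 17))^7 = (1 13)(2 18 8 9 10 17 16 5)(4 6 11) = ((1 13)(2 5 16 17 10 9 8 18)(4 6 11))^7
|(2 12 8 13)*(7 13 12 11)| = |(2 11 7 13)(8 12)| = 4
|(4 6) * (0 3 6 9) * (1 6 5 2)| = 8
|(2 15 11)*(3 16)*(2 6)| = 4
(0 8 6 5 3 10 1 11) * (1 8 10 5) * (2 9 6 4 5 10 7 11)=[7, 2, 9, 10, 5, 3, 1, 11, 4, 6, 8, 0]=(0 7 11)(1 2 9 6)(3 10 8 4 5)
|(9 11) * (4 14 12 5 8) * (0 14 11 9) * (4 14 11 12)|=10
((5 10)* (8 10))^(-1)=(5 10 8)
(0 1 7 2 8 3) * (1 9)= (0 9 1 7 2 8 3)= [9, 7, 8, 0, 4, 5, 6, 2, 3, 1]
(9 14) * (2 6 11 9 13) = (2 6 11 9 14 13) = [0, 1, 6, 3, 4, 5, 11, 7, 8, 14, 10, 9, 12, 2, 13]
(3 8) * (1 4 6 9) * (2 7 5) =[0, 4, 7, 8, 6, 2, 9, 5, 3, 1] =(1 4 6 9)(2 7 5)(3 8)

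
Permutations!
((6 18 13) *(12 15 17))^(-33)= (18)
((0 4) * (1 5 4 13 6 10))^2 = (0 6 1 4 13 10 5)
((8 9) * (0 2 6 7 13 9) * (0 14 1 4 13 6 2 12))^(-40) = ((0 12)(1 4 13 9 8 14)(6 7))^(-40) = (1 13 8)(4 9 14)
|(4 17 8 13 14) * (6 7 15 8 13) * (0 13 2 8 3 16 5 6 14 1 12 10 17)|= |(0 13 1 12 10 17 2 8 14 4)(3 16 5 6 7 15)|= 30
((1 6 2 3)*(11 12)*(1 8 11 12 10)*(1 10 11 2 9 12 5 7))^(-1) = (1 7 5 12 9 6)(2 8 3)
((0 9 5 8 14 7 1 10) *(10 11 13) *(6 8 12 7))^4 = ((0 9 5 12 7 1 11 13 10)(6 8 14))^4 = (0 7 10 12 13 5 11 9 1)(6 8 14)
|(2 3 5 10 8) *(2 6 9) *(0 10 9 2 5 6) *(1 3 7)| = 30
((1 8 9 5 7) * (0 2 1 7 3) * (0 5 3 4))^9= (0 2 1 8 9 3 5 4)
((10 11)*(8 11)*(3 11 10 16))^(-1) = (3 16 11)(8 10)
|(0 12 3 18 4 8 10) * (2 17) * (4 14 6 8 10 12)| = |(0 4 10)(2 17)(3 18 14 6 8 12)| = 6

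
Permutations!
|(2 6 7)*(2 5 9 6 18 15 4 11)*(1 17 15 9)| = |(1 17 15 4 11 2 18 9 6 7 5)| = 11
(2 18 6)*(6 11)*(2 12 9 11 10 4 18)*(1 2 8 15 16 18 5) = [0, 2, 8, 3, 5, 1, 12, 7, 15, 11, 4, 6, 9, 13, 14, 16, 18, 17, 10] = (1 2 8 15 16 18 10 4 5)(6 12 9 11)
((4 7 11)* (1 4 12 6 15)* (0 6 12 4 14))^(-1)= ((0 6 15 1 14)(4 7 11))^(-1)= (0 14 1 15 6)(4 11 7)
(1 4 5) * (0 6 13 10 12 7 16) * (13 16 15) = (0 6 16)(1 4 5)(7 15 13 10 12) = [6, 4, 2, 3, 5, 1, 16, 15, 8, 9, 12, 11, 7, 10, 14, 13, 0]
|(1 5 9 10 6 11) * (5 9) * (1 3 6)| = |(1 9 10)(3 6 11)| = 3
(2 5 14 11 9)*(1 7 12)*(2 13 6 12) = (1 7 2 5 14 11 9 13 6 12) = [0, 7, 5, 3, 4, 14, 12, 2, 8, 13, 10, 9, 1, 6, 11]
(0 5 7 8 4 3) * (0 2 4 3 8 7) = (0 5)(2 4 8 3) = [5, 1, 4, 2, 8, 0, 6, 7, 3]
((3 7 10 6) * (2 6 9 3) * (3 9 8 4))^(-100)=(10)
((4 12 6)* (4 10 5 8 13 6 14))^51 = ((4 12 14)(5 8 13 6 10))^51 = (14)(5 8 13 6 10)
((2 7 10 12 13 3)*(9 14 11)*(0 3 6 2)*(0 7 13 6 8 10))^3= (14)(2 10)(6 8)(12 13)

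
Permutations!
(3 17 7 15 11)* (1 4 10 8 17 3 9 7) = (1 4 10 8 17)(7 15 11 9) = [0, 4, 2, 3, 10, 5, 6, 15, 17, 7, 8, 9, 12, 13, 14, 11, 16, 1]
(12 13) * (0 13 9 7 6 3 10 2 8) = [13, 1, 8, 10, 4, 5, 3, 6, 0, 7, 2, 11, 9, 12] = (0 13 12 9 7 6 3 10 2 8)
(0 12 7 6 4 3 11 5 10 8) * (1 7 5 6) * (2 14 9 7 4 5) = (0 12 2 14 9 7 1 4 3 11 6 5 10 8) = [12, 4, 14, 11, 3, 10, 5, 1, 0, 7, 8, 6, 2, 13, 9]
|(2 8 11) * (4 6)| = 6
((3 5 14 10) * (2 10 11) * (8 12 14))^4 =(2 8)(3 14)(5 11)(10 12)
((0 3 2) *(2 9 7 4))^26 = ((0 3 9 7 4 2))^26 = (0 9 4)(2 3 7)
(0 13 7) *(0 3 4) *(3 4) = (0 13 7 4) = [13, 1, 2, 3, 0, 5, 6, 4, 8, 9, 10, 11, 12, 7]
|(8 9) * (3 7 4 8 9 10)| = 5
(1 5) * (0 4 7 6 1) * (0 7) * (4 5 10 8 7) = [5, 10, 2, 3, 0, 4, 1, 6, 7, 9, 8] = (0 5 4)(1 10 8 7 6)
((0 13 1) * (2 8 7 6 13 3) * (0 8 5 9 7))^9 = (0 8 1 13 6 7 9 5 2 3)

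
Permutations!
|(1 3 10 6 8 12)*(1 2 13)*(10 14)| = |(1 3 14 10 6 8 12 2 13)| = 9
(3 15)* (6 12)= (3 15)(6 12)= [0, 1, 2, 15, 4, 5, 12, 7, 8, 9, 10, 11, 6, 13, 14, 3]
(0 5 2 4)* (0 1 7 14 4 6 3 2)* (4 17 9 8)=[5, 7, 6, 2, 1, 0, 3, 14, 4, 8, 10, 11, 12, 13, 17, 15, 16, 9]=(0 5)(1 7 14 17 9 8 4)(2 6 3)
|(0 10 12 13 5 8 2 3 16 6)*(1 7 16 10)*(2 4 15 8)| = 30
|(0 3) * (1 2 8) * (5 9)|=|(0 3)(1 2 8)(5 9)|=6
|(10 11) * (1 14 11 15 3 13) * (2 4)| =|(1 14 11 10 15 3 13)(2 4)| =14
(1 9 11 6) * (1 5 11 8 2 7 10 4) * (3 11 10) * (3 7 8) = (1 9 3 11 6 5 10 4)(2 8) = [0, 9, 8, 11, 1, 10, 5, 7, 2, 3, 4, 6]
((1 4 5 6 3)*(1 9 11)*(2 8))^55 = ((1 4 5 6 3 9 11)(2 8))^55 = (1 11 9 3 6 5 4)(2 8)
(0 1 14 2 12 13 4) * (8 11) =[1, 14, 12, 3, 0, 5, 6, 7, 11, 9, 10, 8, 13, 4, 2] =(0 1 14 2 12 13 4)(8 11)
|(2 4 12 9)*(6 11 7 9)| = 7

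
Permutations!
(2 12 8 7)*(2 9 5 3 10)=(2 12 8 7 9 5 3 10)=[0, 1, 12, 10, 4, 3, 6, 9, 7, 5, 2, 11, 8]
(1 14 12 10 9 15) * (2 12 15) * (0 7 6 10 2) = (0 7 6 10 9)(1 14 15)(2 12) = [7, 14, 12, 3, 4, 5, 10, 6, 8, 0, 9, 11, 2, 13, 15, 1]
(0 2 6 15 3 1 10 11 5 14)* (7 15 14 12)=(0 2 6 14)(1 10 11 5 12 7 15 3)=[2, 10, 6, 1, 4, 12, 14, 15, 8, 9, 11, 5, 7, 13, 0, 3]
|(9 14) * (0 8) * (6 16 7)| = |(0 8)(6 16 7)(9 14)| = 6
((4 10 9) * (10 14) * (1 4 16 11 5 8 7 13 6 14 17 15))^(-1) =(1 15 17 4)(5 11 16 9 10 14 6 13 7 8) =((1 4 17 15)(5 8 7 13 6 14 10 9 16 11))^(-1)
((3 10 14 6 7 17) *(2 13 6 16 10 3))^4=((2 13 6 7 17)(10 14 16))^4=(2 17 7 6 13)(10 14 16)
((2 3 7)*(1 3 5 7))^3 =(7)(1 3)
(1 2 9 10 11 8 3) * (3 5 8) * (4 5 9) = (1 2 4 5 8 9 10 11 3) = [0, 2, 4, 1, 5, 8, 6, 7, 9, 10, 11, 3]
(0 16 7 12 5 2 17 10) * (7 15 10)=(0 16 15 10)(2 17 7 12 5)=[16, 1, 17, 3, 4, 2, 6, 12, 8, 9, 0, 11, 5, 13, 14, 10, 15, 7]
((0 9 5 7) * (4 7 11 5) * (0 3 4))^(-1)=((0 9)(3 4 7)(5 11))^(-1)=(0 9)(3 7 4)(5 11)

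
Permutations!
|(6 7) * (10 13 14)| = |(6 7)(10 13 14)| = 6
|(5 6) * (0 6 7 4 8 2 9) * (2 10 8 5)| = |(0 6 2 9)(4 5 7)(8 10)| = 12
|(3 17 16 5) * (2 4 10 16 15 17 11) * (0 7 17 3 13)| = |(0 7 17 15 3 11 2 4 10 16 5 13)| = 12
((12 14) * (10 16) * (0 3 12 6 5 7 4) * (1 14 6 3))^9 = (10 16)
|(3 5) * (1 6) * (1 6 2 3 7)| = |(1 2 3 5 7)| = 5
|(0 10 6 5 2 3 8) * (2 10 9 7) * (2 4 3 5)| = 12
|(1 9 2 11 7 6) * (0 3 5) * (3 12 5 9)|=21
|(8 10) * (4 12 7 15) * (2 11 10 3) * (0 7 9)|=|(0 7 15 4 12 9)(2 11 10 8 3)|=30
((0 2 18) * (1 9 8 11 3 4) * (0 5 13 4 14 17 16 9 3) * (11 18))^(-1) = (0 11 2)(1 4 13 5 18 8 9 16 17 14 3)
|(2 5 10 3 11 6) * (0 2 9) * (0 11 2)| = |(2 5 10 3)(6 9 11)| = 12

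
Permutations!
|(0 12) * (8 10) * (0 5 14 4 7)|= |(0 12 5 14 4 7)(8 10)|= 6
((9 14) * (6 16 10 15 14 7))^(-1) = ((6 16 10 15 14 9 7))^(-1) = (6 7 9 14 15 10 16)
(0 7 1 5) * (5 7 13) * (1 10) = (0 13 5)(1 7 10) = [13, 7, 2, 3, 4, 0, 6, 10, 8, 9, 1, 11, 12, 5]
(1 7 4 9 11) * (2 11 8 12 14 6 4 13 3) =[0, 7, 11, 2, 9, 5, 4, 13, 12, 8, 10, 1, 14, 3, 6] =(1 7 13 3 2 11)(4 9 8 12 14 6)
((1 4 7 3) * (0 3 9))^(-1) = (0 9 7 4 1 3) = ((0 3 1 4 7 9))^(-1)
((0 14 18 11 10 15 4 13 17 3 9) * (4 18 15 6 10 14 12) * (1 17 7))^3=(0 13 17)(1 9 4)(3 12 7)(6 10)(11 18 15 14)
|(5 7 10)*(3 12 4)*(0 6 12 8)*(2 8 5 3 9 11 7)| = 12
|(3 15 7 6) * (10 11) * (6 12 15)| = 6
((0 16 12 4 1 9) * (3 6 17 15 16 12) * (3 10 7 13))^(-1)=(0 9 1 4 12)(3 13 7 10 16 15 17 6)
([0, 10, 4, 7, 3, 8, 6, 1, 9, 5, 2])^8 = (1 2 3)(4 7 10)(5 9 8)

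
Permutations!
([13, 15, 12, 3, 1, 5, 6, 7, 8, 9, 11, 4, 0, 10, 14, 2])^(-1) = (0 12 2 15 1 4 11 10 13)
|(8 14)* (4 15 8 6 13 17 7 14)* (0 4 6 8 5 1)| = |(0 4 15 5 1)(6 13 17 7 14 8)| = 30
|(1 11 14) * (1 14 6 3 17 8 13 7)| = 8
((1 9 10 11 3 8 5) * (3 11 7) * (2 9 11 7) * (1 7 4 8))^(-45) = (1 5 11 7 4 3 8)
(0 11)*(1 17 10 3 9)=(0 11)(1 17 10 3 9)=[11, 17, 2, 9, 4, 5, 6, 7, 8, 1, 3, 0, 12, 13, 14, 15, 16, 10]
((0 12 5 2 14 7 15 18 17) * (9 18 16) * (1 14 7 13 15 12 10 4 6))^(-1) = (0 17 18 9 16 15 13 14 1 6 4 10)(2 5 12 7)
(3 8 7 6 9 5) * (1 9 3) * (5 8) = [0, 9, 2, 5, 4, 1, 3, 6, 7, 8] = (1 9 8 7 6 3 5)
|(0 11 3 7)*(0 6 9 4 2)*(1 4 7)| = |(0 11 3 1 4 2)(6 9 7)| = 6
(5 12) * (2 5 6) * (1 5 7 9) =[0, 5, 7, 3, 4, 12, 2, 9, 8, 1, 10, 11, 6] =(1 5 12 6 2 7 9)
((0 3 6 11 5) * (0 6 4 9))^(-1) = (0 9 4 3)(5 11 6)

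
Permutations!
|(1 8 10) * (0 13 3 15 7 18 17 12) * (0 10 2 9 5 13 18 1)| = 45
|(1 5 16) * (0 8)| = |(0 8)(1 5 16)| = 6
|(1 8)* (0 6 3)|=|(0 6 3)(1 8)|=6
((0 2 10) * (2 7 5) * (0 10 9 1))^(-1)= (10)(0 1 9 2 5 7)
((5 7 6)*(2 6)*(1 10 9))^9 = ((1 10 9)(2 6 5 7))^9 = (10)(2 6 5 7)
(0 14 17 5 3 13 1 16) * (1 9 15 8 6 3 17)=[14, 16, 2, 13, 4, 17, 3, 7, 6, 15, 10, 11, 12, 9, 1, 8, 0, 5]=(0 14 1 16)(3 13 9 15 8 6)(5 17)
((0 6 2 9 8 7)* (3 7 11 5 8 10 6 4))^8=(5 11 8)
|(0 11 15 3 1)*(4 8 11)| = |(0 4 8 11 15 3 1)| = 7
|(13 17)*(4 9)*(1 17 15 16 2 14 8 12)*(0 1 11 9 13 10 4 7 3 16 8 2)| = |(0 1 17 10 4 13 15 8 12 11 9 7 3 16)(2 14)| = 14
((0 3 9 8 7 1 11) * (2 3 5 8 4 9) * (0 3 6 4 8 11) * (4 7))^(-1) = (0 1 7 6 2 3 11 5)(4 8 9)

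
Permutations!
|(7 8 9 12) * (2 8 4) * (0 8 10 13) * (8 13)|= 14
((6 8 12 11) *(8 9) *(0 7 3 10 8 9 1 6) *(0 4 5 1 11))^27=(0 10)(1 11 5 6 4)(3 12)(7 8)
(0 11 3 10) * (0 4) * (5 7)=(0 11 3 10 4)(5 7)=[11, 1, 2, 10, 0, 7, 6, 5, 8, 9, 4, 3]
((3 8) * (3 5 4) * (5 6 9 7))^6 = ((3 8 6 9 7 5 4))^6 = (3 4 5 7 9 6 8)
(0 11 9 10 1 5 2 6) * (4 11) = (0 4 11 9 10 1 5 2 6) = [4, 5, 6, 3, 11, 2, 0, 7, 8, 10, 1, 9]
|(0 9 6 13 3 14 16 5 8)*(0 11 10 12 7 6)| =22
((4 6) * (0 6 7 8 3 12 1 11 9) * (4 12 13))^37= ((0 6 12 1 11 9)(3 13 4 7 8))^37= (0 6 12 1 11 9)(3 4 8 13 7)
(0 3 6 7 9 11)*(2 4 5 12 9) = (0 3 6 7 2 4 5 12 9 11) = [3, 1, 4, 6, 5, 12, 7, 2, 8, 11, 10, 0, 9]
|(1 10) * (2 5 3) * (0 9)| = |(0 9)(1 10)(2 5 3)| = 6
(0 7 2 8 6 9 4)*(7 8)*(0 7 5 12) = (0 8 6 9 4 7 2 5 12) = [8, 1, 5, 3, 7, 12, 9, 2, 6, 4, 10, 11, 0]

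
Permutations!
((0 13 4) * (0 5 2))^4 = (0 2 5 4 13)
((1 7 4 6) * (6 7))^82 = ((1 6)(4 7))^82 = (7)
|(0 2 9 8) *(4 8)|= |(0 2 9 4 8)|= 5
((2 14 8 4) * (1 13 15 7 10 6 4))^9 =(1 8 14 2 4 6 10 7 15 13) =((1 13 15 7 10 6 4 2 14 8))^9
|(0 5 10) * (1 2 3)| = 3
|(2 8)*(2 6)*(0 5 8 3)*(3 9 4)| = 8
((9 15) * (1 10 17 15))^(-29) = (1 10 17 15 9)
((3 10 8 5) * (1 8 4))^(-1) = (1 4 10 3 5 8)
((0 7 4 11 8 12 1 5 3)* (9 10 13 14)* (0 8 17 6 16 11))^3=((0 7 4)(1 5 3 8 12)(6 16 11 17)(9 10 13 14))^3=(1 8 5 12 3)(6 17 11 16)(9 14 13 10)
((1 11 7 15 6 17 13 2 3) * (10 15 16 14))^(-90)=(1 15)(2 14)(3 10)(6 11)(7 17)(13 16)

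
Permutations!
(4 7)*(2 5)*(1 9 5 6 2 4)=[0, 9, 6, 3, 7, 4, 2, 1, 8, 5]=(1 9 5 4 7)(2 6)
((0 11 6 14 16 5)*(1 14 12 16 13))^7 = ((0 11 6 12 16 5)(1 14 13))^7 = (0 11 6 12 16 5)(1 14 13)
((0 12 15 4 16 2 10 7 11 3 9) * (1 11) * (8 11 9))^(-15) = (0 2)(1 4)(7 15)(9 16)(10 12)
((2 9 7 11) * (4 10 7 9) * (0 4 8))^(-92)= ((0 4 10 7 11 2 8))^(-92)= (0 8 2 11 7 10 4)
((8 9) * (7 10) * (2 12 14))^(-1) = ((2 12 14)(7 10)(8 9))^(-1) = (2 14 12)(7 10)(8 9)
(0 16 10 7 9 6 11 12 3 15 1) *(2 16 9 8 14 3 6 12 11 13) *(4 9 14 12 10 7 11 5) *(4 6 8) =(0 14 3 15 1)(2 16 7 4 9 10 11 5 6 13)(8 12) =[14, 0, 16, 15, 9, 6, 13, 4, 12, 10, 11, 5, 8, 2, 3, 1, 7]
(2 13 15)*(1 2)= (1 2 13 15)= [0, 2, 13, 3, 4, 5, 6, 7, 8, 9, 10, 11, 12, 15, 14, 1]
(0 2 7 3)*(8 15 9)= [2, 1, 7, 0, 4, 5, 6, 3, 15, 8, 10, 11, 12, 13, 14, 9]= (0 2 7 3)(8 15 9)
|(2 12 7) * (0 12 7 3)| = |(0 12 3)(2 7)| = 6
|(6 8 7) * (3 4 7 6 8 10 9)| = 7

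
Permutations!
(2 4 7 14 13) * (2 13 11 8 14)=(2 4 7)(8 14 11)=[0, 1, 4, 3, 7, 5, 6, 2, 14, 9, 10, 8, 12, 13, 11]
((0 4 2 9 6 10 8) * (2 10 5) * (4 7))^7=((0 7 4 10 8)(2 9 6 5))^7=(0 4 8 7 10)(2 5 6 9)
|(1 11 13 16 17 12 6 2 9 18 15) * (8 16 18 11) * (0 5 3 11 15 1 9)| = 26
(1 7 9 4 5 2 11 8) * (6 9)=(1 7 6 9 4 5 2 11 8)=[0, 7, 11, 3, 5, 2, 9, 6, 1, 4, 10, 8]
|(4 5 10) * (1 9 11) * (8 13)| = |(1 9 11)(4 5 10)(8 13)| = 6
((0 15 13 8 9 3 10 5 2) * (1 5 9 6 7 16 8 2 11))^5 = (0 15 13 2)(1 11 5)(3 9 10)(6 7 16 8)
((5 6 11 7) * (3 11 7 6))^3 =((3 11 6 7 5))^3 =(3 7 11 5 6)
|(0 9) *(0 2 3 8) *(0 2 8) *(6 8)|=|(0 9 6 8 2 3)|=6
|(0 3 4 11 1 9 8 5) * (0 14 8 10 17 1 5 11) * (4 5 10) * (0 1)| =24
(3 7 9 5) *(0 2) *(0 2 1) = (0 1)(3 7 9 5) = [1, 0, 2, 7, 4, 3, 6, 9, 8, 5]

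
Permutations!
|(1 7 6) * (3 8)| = 6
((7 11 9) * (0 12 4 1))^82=((0 12 4 1)(7 11 9))^82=(0 4)(1 12)(7 11 9)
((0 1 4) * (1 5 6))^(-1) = (0 4 1 6 5)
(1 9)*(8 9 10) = (1 10 8 9) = [0, 10, 2, 3, 4, 5, 6, 7, 9, 1, 8]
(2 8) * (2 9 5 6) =(2 8 9 5 6) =[0, 1, 8, 3, 4, 6, 2, 7, 9, 5]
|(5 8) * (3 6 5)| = 4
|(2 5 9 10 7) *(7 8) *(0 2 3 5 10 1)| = 9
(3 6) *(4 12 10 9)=(3 6)(4 12 10 9)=[0, 1, 2, 6, 12, 5, 3, 7, 8, 4, 9, 11, 10]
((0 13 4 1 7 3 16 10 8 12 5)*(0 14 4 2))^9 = ((0 13 2)(1 7 3 16 10 8 12 5 14 4))^9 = (1 4 14 5 12 8 10 16 3 7)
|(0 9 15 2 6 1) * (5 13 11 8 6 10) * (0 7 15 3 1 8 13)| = |(0 9 3 1 7 15 2 10 5)(6 8)(11 13)| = 18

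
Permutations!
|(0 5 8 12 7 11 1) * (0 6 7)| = 4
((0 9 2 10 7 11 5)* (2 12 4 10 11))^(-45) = ((0 9 12 4 10 7 2 11 5))^(-45) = (12)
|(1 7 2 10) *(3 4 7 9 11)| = 8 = |(1 9 11 3 4 7 2 10)|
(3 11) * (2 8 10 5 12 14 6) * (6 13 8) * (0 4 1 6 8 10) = (0 4 1 6 2 8)(3 11)(5 12 14 13 10) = [4, 6, 8, 11, 1, 12, 2, 7, 0, 9, 5, 3, 14, 10, 13]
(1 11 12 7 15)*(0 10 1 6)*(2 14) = (0 10 1 11 12 7 15 6)(2 14) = [10, 11, 14, 3, 4, 5, 0, 15, 8, 9, 1, 12, 7, 13, 2, 6]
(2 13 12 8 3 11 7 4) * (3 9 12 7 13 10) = (2 10 3 11 13 7 4)(8 9 12) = [0, 1, 10, 11, 2, 5, 6, 4, 9, 12, 3, 13, 8, 7]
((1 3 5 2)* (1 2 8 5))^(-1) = (1 3)(5 8)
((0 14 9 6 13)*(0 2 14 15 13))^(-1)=(0 6 9 14 2 13 15)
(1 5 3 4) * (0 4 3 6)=(0 4 1 5 6)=[4, 5, 2, 3, 1, 6, 0]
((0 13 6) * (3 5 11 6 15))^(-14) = ((0 13 15 3 5 11 6))^(-14) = (15)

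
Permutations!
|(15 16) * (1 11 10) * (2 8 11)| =|(1 2 8 11 10)(15 16)| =10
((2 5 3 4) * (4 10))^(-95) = (10)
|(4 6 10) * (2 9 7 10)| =|(2 9 7 10 4 6)| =6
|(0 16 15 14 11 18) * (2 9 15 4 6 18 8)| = |(0 16 4 6 18)(2 9 15 14 11 8)| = 30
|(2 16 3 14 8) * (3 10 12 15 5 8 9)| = |(2 16 10 12 15 5 8)(3 14 9)| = 21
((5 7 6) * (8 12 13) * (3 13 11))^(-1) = (3 11 12 8 13)(5 6 7)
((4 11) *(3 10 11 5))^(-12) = ((3 10 11 4 5))^(-12) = (3 4 10 5 11)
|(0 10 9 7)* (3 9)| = |(0 10 3 9 7)| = 5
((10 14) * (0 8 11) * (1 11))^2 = ((0 8 1 11)(10 14))^2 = (14)(0 1)(8 11)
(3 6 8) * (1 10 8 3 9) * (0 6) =(0 6 3)(1 10 8 9) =[6, 10, 2, 0, 4, 5, 3, 7, 9, 1, 8]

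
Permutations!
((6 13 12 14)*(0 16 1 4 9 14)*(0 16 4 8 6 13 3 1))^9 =((0 4 9 14 13 12 16)(1 8 6 3))^9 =(0 9 13 16 4 14 12)(1 8 6 3)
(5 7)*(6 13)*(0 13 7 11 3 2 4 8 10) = (0 13 6 7 5 11 3 2 4 8 10) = [13, 1, 4, 2, 8, 11, 7, 5, 10, 9, 0, 3, 12, 6]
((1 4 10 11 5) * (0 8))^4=(1 5 11 10 4)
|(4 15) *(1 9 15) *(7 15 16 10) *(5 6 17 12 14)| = |(1 9 16 10 7 15 4)(5 6 17 12 14)| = 35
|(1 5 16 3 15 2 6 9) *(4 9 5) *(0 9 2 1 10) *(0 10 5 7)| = 11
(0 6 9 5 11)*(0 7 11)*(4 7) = (0 6 9 5)(4 7 11) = [6, 1, 2, 3, 7, 0, 9, 11, 8, 5, 10, 4]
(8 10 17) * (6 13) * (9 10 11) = (6 13)(8 11 9 10 17) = [0, 1, 2, 3, 4, 5, 13, 7, 11, 10, 17, 9, 12, 6, 14, 15, 16, 8]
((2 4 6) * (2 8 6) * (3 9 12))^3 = (12)(2 4)(6 8) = ((2 4)(3 9 12)(6 8))^3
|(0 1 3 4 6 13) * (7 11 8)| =|(0 1 3 4 6 13)(7 11 8)| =6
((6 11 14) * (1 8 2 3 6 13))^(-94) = (1 2 6 14)(3 11 13 8) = ((1 8 2 3 6 11 14 13))^(-94)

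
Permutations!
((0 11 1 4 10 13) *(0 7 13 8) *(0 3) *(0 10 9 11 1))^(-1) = ((0 1 4 9 11)(3 10 8)(7 13))^(-1) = (0 11 9 4 1)(3 8 10)(7 13)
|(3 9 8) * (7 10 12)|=3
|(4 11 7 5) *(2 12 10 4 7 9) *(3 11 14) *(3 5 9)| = |(2 12 10 4 14 5 7 9)(3 11)| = 8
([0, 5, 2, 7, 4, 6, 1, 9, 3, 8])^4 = [0, 5, 2, 3, 4, 6, 1, 7, 8, 9]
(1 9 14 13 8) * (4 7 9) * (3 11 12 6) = (1 4 7 9 14 13 8)(3 11 12 6) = [0, 4, 2, 11, 7, 5, 3, 9, 1, 14, 10, 12, 6, 8, 13]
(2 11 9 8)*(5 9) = (2 11 5 9 8) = [0, 1, 11, 3, 4, 9, 6, 7, 2, 8, 10, 5]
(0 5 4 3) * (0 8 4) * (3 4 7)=[5, 1, 2, 8, 4, 0, 6, 3, 7]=(0 5)(3 8 7)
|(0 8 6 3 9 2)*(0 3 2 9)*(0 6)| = |(9)(0 8)(2 3 6)| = 6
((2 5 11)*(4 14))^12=(14)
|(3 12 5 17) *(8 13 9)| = 12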